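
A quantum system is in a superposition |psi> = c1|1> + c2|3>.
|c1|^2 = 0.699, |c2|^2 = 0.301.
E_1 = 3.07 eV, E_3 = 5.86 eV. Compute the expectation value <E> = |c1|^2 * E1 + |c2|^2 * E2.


<E> = |c1|^2 * E1 + |c2|^2 * E2
= 0.699 * 3.07 + 0.301 * 5.86
= 2.1459 + 1.7639
= 3.9098 eV

3.9098


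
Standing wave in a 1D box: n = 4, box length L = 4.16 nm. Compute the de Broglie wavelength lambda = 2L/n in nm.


lambda = 2L / n
= 2 * 4.16 / 4
= 8.32 / 4
= 2.08 nm

2.08


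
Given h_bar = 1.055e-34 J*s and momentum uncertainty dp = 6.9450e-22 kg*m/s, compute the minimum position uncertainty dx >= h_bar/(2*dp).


dx = h_bar / (2 * dp)
= 1.055e-34 / (2 * 6.9450e-22)
= 1.055e-34 / 1.3890e-21
= 7.5954e-14 m

7.5954e-14


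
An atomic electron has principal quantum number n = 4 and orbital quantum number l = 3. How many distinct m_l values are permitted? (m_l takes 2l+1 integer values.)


m_l ranges from -l to +l in integer steps
So m_l goes from -3 to +3
Count = 2l + 1 = 2*3 + 1
= 7

7


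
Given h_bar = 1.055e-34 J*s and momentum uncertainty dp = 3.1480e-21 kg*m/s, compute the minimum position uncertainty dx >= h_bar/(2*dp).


dx = h_bar / (2 * dp)
= 1.055e-34 / (2 * 3.1480e-21)
= 1.055e-34 / 6.2960e-21
= 1.6757e-14 m

1.6757e-14


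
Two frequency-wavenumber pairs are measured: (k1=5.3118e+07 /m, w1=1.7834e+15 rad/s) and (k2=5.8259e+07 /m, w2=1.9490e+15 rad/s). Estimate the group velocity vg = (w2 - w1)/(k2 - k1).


vg = (w2 - w1) / (k2 - k1)
= (1.9490e+15 - 1.7834e+15) / (5.8259e+07 - 5.3118e+07)
= 1.6560e+14 / 5.1410e+06
= 3.2212e+07 m/s

3.2212e+07


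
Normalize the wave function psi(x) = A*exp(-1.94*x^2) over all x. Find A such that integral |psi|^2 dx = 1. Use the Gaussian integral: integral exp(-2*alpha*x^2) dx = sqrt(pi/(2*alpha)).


integral |psi|^2 dx = A^2 * sqrt(pi/(2*alpha)) = 1
A^2 = sqrt(2*alpha/pi)
= sqrt(2 * 1.94 / pi)
= 1.111325
A = sqrt(1.111325)
= 1.0542

1.0542


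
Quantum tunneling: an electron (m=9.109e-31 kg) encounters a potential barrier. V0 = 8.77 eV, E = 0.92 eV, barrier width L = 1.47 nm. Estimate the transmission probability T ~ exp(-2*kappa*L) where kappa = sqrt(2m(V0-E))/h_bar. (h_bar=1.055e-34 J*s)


V0 - E = 7.85 eV = 1.2576e-18 J
kappa = sqrt(2 * m * (V0-E)) / h_bar
= sqrt(2 * 9.109e-31 * 1.2576e-18) / 1.055e-34
= 1.4347e+10 /m
2*kappa*L = 2 * 1.4347e+10 * 1.47e-9
= 42.1805
T = exp(-42.1805) = 4.800200e-19

4.800200e-19


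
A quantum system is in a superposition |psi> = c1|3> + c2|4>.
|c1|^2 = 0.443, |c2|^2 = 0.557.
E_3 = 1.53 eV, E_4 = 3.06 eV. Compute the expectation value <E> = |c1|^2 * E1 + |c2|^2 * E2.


<E> = |c1|^2 * E1 + |c2|^2 * E2
= 0.443 * 1.53 + 0.557 * 3.06
= 0.6778 + 1.7044
= 2.3822 eV

2.3822


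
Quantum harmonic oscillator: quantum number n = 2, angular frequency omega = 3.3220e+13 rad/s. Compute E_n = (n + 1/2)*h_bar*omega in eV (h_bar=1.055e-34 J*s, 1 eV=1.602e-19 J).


E = (n + 1/2) * h_bar * omega
= (2 + 0.5) * 1.055e-34 * 3.3220e+13
= 2.5 * 3.5047e-21
= 8.7618e-21 J
= 0.0547 eV

0.0547


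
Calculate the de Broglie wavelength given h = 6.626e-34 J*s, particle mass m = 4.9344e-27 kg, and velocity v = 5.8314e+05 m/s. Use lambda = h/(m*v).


lambda = h / (m * v)
= 6.626e-34 / (4.9344e-27 * 5.8314e+05)
= 6.626e-34 / 2.8774e-21
= 2.3027e-13 m

2.3027e-13


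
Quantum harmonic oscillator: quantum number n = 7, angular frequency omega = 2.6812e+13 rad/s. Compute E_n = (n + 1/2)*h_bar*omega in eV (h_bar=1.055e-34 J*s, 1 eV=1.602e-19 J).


E = (n + 1/2) * h_bar * omega
= (7 + 0.5) * 1.055e-34 * 2.6812e+13
= 7.5 * 2.8287e-21
= 2.1215e-20 J
= 0.1324 eV

0.1324


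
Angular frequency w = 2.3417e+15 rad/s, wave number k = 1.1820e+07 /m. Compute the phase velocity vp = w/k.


vp = w / k
= 2.3417e+15 / 1.1820e+07
= 1.9811e+08 m/s

1.9811e+08


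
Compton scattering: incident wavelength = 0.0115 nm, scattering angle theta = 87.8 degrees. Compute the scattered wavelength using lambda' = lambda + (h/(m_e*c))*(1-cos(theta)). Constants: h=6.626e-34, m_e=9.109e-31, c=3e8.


Compton wavelength: h/(m_e*c) = 2.4247e-12 m
d_lambda = 2.4247e-12 * (1 - cos(87.8 deg))
= 2.4247e-12 * 0.961612
= 2.3316e-12 m = 0.002332 nm
lambda' = 0.0115 + 0.002332
= 0.013832 nm

0.013832


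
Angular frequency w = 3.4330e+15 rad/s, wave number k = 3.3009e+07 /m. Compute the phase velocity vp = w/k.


vp = w / k
= 3.4330e+15 / 3.3009e+07
= 1.0400e+08 m/s

1.0400e+08


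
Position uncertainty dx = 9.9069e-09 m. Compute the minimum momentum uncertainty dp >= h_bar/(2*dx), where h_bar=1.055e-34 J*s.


dp = h_bar / (2 * dx)
= 1.055e-34 / (2 * 9.9069e-09)
= 1.055e-34 / 1.9814e-08
= 5.3246e-27 kg*m/s

5.3246e-27


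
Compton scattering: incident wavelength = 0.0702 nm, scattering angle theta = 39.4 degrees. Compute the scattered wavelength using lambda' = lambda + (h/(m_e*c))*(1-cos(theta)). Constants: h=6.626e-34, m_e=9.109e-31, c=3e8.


Compton wavelength: h/(m_e*c) = 2.4247e-12 m
d_lambda = 2.4247e-12 * (1 - cos(39.4 deg))
= 2.4247e-12 * 0.227266
= 5.5105e-13 m = 0.000551 nm
lambda' = 0.0702 + 0.000551
= 0.070751 nm

0.070751


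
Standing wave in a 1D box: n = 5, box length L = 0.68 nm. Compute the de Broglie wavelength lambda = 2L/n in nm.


lambda = 2L / n
= 2 * 0.68 / 5
= 1.36 / 5
= 0.272 nm

0.272


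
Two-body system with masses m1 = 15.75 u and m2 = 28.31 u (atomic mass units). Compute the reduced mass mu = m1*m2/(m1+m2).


mu = m1 * m2 / (m1 + m2)
= 15.75 * 28.31 / (15.75 + 28.31)
= 445.8825 / 44.06
= 10.1199 u

10.1199


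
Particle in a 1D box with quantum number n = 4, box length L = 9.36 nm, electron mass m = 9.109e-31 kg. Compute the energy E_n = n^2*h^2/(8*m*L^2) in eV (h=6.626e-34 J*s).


E = n^2 * h^2 / (8 * m * L^2)
= 4^2 * (6.626e-34)^2 / (8 * 9.109e-31 * (9.36e-9)^2)
= 16 * 4.3904e-67 / (8 * 9.109e-31 * 8.7610e-17)
= 1.1003e-20 J
= 0.0687 eV

0.0687


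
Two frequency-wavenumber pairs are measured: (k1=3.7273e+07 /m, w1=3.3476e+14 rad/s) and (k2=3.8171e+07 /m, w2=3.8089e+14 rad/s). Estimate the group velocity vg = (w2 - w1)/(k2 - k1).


vg = (w2 - w1) / (k2 - k1)
= (3.8089e+14 - 3.3476e+14) / (3.8171e+07 - 3.7273e+07)
= 4.6130e+13 / 8.9800e+05
= 5.1370e+07 m/s

5.1370e+07


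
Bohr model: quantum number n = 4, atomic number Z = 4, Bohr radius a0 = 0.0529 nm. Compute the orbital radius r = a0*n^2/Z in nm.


r = a0 * n^2 / Z
= 0.0529 * 4^2 / 4
= 0.0529 * 16 / 4
= 0.2116 nm

0.2116


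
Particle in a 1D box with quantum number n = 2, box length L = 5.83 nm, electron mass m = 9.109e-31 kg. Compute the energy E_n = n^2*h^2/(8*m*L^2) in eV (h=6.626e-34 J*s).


E = n^2 * h^2 / (8 * m * L^2)
= 2^2 * (6.626e-34)^2 / (8 * 9.109e-31 * (5.83e-9)^2)
= 4 * 4.3904e-67 / (8 * 9.109e-31 * 3.3989e-17)
= 7.0903e-21 J
= 0.0443 eV

0.0443


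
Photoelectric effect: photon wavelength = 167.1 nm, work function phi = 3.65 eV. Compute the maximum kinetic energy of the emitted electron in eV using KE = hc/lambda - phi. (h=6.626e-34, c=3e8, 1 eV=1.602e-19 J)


E_photon = hc / lambda
= (6.626e-34)(3e8) / (167.1e-9)
= 1.1896e-18 J
= 7.4256 eV
KE = E_photon - phi
= 7.4256 - 3.65
= 3.7756 eV

3.7756


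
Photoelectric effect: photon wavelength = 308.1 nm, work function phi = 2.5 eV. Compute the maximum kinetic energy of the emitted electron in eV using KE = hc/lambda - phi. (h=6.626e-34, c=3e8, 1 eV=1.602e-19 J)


E_photon = hc / lambda
= (6.626e-34)(3e8) / (308.1e-9)
= 6.4518e-19 J
= 4.0273 eV
KE = E_photon - phi
= 4.0273 - 2.5
= 1.5273 eV

1.5273


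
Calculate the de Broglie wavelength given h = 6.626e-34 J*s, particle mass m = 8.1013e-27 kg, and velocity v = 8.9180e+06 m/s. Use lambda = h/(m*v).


lambda = h / (m * v)
= 6.626e-34 / (8.1013e-27 * 8.9180e+06)
= 6.626e-34 / 7.2247e-20
= 9.1713e-15 m

9.1713e-15


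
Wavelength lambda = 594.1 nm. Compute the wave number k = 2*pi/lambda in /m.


k = 2 * pi / lambda
= 6.2832 / (594.1e-9)
= 6.2832 / 5.9410e-07
= 1.0576e+07 /m

1.0576e+07


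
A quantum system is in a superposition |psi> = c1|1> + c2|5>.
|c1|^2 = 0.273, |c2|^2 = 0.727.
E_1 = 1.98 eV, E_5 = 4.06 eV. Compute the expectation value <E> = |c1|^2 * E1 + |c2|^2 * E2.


<E> = |c1|^2 * E1 + |c2|^2 * E2
= 0.273 * 1.98 + 0.727 * 4.06
= 0.5405 + 2.9516
= 3.4922 eV

3.4922


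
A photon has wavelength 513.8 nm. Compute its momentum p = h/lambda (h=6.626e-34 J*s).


p = h / lambda
= 6.626e-34 / (513.8e-9)
= 6.626e-34 / 5.1380e-07
= 1.2896e-27 kg*m/s

1.2896e-27


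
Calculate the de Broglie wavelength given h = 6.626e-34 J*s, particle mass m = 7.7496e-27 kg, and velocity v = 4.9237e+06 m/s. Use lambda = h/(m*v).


lambda = h / (m * v)
= 6.626e-34 / (7.7496e-27 * 4.9237e+06)
= 6.626e-34 / 3.8157e-20
= 1.7365e-14 m

1.7365e-14


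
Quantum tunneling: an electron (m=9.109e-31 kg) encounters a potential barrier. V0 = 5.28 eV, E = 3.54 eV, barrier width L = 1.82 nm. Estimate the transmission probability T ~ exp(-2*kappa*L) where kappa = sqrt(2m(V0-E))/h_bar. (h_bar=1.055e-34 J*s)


V0 - E = 1.74 eV = 2.7875e-19 J
kappa = sqrt(2 * m * (V0-E)) / h_bar
= sqrt(2 * 9.109e-31 * 2.7875e-19) / 1.055e-34
= 6.7547e+09 /m
2*kappa*L = 2 * 6.7547e+09 * 1.82e-9
= 24.587
T = exp(-24.587) = 2.098994e-11

2.098994e-11


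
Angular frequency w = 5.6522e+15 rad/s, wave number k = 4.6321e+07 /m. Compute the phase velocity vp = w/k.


vp = w / k
= 5.6522e+15 / 4.6321e+07
= 1.2202e+08 m/s

1.2202e+08


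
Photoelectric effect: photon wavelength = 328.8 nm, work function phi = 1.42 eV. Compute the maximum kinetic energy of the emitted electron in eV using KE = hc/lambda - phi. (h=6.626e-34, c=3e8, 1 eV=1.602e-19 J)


E_photon = hc / lambda
= (6.626e-34)(3e8) / (328.8e-9)
= 6.0456e-19 J
= 3.7738 eV
KE = E_photon - phi
= 3.7738 - 1.42
= 2.3538 eV

2.3538


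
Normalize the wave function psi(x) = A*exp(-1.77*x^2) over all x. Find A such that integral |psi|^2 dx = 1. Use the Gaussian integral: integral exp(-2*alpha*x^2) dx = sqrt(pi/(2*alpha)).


integral |psi|^2 dx = A^2 * sqrt(pi/(2*alpha)) = 1
A^2 = sqrt(2*alpha/pi)
= sqrt(2 * 1.77 / pi)
= 1.061516
A = sqrt(1.061516)
= 1.0303

1.0303


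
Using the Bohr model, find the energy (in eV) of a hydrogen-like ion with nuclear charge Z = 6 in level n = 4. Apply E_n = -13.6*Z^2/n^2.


E_n = -13.6 * Z^2 / n^2
= -13.6 * 6^2 / 4^2
= -13.6 * 36 / 16
= -30.6 eV

-30.6


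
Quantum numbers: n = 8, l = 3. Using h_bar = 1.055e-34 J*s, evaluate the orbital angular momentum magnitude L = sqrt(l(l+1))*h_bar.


L = sqrt(l*(l+1)) * h_bar
= sqrt(3 * 4) * 1.055e-34
= sqrt(12) * 1.055e-34
= 3.4641 * 1.055e-34
= 3.6546e-34 J*s

3.6546e-34


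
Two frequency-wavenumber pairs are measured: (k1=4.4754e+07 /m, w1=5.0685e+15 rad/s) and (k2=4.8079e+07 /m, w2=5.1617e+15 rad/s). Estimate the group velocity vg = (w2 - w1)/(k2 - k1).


vg = (w2 - w1) / (k2 - k1)
= (5.1617e+15 - 5.0685e+15) / (4.8079e+07 - 4.4754e+07)
= 9.3200e+13 / 3.3250e+06
= 2.8030e+07 m/s

2.8030e+07


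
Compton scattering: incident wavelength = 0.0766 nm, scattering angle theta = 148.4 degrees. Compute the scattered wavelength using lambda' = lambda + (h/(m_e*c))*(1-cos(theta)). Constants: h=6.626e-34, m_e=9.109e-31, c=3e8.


Compton wavelength: h/(m_e*c) = 2.4247e-12 m
d_lambda = 2.4247e-12 * (1 - cos(148.4 deg))
= 2.4247e-12 * 1.851727
= 4.4899e-12 m = 0.00449 nm
lambda' = 0.0766 + 0.00449
= 0.08109 nm

0.08109


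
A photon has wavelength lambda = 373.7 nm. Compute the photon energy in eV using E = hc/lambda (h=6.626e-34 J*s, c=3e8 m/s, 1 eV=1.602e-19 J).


E = hc / lambda
= (6.626e-34)(3e8) / (373.7e-9)
= 1.9878e-25 / 3.7370e-07
= 5.3192e-19 J
Converting to eV: 5.3192e-19 / 1.602e-19
= 3.3204 eV

3.3204


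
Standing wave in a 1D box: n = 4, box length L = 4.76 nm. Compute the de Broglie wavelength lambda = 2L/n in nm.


lambda = 2L / n
= 2 * 4.76 / 4
= 9.52 / 4
= 2.38 nm

2.38


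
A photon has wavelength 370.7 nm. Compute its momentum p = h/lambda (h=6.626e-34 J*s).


p = h / lambda
= 6.626e-34 / (370.7e-9)
= 6.626e-34 / 3.7070e-07
= 1.7874e-27 kg*m/s

1.7874e-27


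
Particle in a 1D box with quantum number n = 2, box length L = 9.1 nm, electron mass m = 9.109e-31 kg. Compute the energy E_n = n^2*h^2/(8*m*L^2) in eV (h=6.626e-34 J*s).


E = n^2 * h^2 / (8 * m * L^2)
= 2^2 * (6.626e-34)^2 / (8 * 9.109e-31 * (9.1e-9)^2)
= 4 * 4.3904e-67 / (8 * 9.109e-31 * 8.2810e-17)
= 2.9102e-21 J
= 0.0182 eV

0.0182


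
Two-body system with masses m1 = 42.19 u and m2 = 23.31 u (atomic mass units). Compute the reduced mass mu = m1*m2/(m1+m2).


mu = m1 * m2 / (m1 + m2)
= 42.19 * 23.31 / (42.19 + 23.31)
= 983.4489 / 65.5
= 15.0145 u

15.0145


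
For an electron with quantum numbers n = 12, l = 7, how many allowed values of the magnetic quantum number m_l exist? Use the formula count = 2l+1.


m_l ranges from -l to +l in integer steps
So m_l goes from -7 to +7
Count = 2l + 1 = 2*7 + 1
= 15

15


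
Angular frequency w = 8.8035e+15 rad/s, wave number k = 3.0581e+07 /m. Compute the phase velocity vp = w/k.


vp = w / k
= 8.8035e+15 / 3.0581e+07
= 2.8787e+08 m/s

2.8787e+08


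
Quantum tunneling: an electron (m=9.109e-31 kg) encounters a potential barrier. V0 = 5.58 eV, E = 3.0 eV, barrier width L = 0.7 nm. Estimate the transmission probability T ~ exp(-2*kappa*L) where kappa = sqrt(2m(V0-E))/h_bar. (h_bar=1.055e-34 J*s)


V0 - E = 2.58 eV = 4.1332e-19 J
kappa = sqrt(2 * m * (V0-E)) / h_bar
= sqrt(2 * 9.109e-31 * 4.1332e-19) / 1.055e-34
= 8.2251e+09 /m
2*kappa*L = 2 * 8.2251e+09 * 0.7e-9
= 11.5151
T = exp(-11.5151) = 9.978458e-06

9.978458e-06


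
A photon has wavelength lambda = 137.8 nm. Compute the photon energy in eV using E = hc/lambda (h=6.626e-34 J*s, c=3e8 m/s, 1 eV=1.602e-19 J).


E = hc / lambda
= (6.626e-34)(3e8) / (137.8e-9)
= 1.9878e-25 / 1.3780e-07
= 1.4425e-18 J
Converting to eV: 1.4425e-18 / 1.602e-19
= 9.0045 eV

9.0045


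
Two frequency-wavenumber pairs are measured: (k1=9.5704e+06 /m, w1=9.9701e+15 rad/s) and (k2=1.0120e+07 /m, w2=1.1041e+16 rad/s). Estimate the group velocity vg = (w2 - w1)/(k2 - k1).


vg = (w2 - w1) / (k2 - k1)
= (1.1041e+16 - 9.9701e+15) / (1.0120e+07 - 9.5704e+06)
= 1.0709e+15 / 5.4960e+05
= 1.9485e+09 m/s

1.9485e+09


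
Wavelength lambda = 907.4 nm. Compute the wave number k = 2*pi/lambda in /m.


k = 2 * pi / lambda
= 6.2832 / (907.4e-9)
= 6.2832 / 9.0740e-07
= 6.9244e+06 /m

6.9244e+06


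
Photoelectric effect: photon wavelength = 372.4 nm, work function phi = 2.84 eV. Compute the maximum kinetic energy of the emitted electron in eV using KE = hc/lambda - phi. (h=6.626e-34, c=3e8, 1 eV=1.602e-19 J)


E_photon = hc / lambda
= (6.626e-34)(3e8) / (372.4e-9)
= 5.3378e-19 J
= 3.332 eV
KE = E_photon - phi
= 3.332 - 2.84
= 0.492 eV

0.492


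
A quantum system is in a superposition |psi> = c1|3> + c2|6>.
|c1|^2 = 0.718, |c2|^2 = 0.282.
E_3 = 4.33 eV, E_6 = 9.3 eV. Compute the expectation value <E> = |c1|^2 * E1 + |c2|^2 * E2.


<E> = |c1|^2 * E1 + |c2|^2 * E2
= 0.718 * 4.33 + 0.282 * 9.3
= 3.1089 + 2.6226
= 5.7315 eV

5.7315


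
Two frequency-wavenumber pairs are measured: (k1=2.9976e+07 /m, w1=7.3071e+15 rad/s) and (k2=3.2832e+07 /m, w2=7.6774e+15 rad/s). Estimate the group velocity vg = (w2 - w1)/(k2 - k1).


vg = (w2 - w1) / (k2 - k1)
= (7.6774e+15 - 7.3071e+15) / (3.2832e+07 - 2.9976e+07)
= 3.7030e+14 / 2.8560e+06
= 1.2966e+08 m/s

1.2966e+08


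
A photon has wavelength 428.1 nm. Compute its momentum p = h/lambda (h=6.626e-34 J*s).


p = h / lambda
= 6.626e-34 / (428.1e-9)
= 6.626e-34 / 4.2810e-07
= 1.5478e-27 kg*m/s

1.5478e-27


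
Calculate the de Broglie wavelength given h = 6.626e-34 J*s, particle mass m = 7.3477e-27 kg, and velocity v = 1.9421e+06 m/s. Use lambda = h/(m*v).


lambda = h / (m * v)
= 6.626e-34 / (7.3477e-27 * 1.9421e+06)
= 6.626e-34 / 1.4270e-20
= 4.6433e-14 m

4.6433e-14


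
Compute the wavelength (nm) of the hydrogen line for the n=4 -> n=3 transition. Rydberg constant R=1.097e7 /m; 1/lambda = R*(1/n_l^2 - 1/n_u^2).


1/lambda = R * (1/n_l^2 - 1/n_u^2)
= 1.097e7 * (1/3^2 - 1/4^2)
= 1.097e7 * (0.111111 - 0.0625)
= 1.097e7 * 0.048611
= 5.3326e+05 /m
lambda = 1 / 5.3326e+05 = 1875.2442 nm

1875.2442


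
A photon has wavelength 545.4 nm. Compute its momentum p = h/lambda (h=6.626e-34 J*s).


p = h / lambda
= 6.626e-34 / (545.4e-9)
= 6.626e-34 / 5.4540e-07
= 1.2149e-27 kg*m/s

1.2149e-27


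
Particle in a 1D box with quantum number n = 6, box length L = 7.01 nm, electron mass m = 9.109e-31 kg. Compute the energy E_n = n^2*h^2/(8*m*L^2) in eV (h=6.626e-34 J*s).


E = n^2 * h^2 / (8 * m * L^2)
= 6^2 * (6.626e-34)^2 / (8 * 9.109e-31 * (7.01e-9)^2)
= 36 * 4.3904e-67 / (8 * 9.109e-31 * 4.9140e-17)
= 4.4138e-20 J
= 0.2755 eV

0.2755


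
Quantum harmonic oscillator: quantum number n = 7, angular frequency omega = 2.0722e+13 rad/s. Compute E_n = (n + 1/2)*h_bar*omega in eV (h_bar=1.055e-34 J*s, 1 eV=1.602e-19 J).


E = (n + 1/2) * h_bar * omega
= (7 + 0.5) * 1.055e-34 * 2.0722e+13
= 7.5 * 2.1862e-21
= 1.6396e-20 J
= 0.1023 eV

0.1023


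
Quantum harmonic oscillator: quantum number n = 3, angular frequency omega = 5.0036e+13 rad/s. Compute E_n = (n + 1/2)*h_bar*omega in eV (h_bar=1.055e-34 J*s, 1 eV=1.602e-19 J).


E = (n + 1/2) * h_bar * omega
= (3 + 0.5) * 1.055e-34 * 5.0036e+13
= 3.5 * 5.2788e-21
= 1.8476e-20 J
= 0.1153 eV

0.1153


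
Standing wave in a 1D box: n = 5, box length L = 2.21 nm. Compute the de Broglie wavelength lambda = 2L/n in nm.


lambda = 2L / n
= 2 * 2.21 / 5
= 4.42 / 5
= 0.884 nm

0.884


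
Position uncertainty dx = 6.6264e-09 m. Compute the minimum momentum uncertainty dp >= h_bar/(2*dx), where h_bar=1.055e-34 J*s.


dp = h_bar / (2 * dx)
= 1.055e-34 / (2 * 6.6264e-09)
= 1.055e-34 / 1.3253e-08
= 7.9606e-27 kg*m/s

7.9606e-27


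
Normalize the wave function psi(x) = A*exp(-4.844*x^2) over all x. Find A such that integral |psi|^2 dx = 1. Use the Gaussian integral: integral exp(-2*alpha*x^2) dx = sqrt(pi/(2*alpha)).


integral |psi|^2 dx = A^2 * sqrt(pi/(2*alpha)) = 1
A^2 = sqrt(2*alpha/pi)
= sqrt(2 * 4.844 / pi)
= 1.756071
A = sqrt(1.756071)
= 1.3252

1.3252


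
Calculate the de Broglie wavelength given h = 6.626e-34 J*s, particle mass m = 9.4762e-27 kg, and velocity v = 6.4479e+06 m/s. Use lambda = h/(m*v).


lambda = h / (m * v)
= 6.626e-34 / (9.4762e-27 * 6.4479e+06)
= 6.626e-34 / 6.1102e-20
= 1.0844e-14 m

1.0844e-14


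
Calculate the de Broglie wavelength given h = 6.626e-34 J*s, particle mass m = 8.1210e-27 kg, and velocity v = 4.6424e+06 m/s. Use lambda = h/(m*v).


lambda = h / (m * v)
= 6.626e-34 / (8.1210e-27 * 4.6424e+06)
= 6.626e-34 / 3.7701e-20
= 1.7575e-14 m

1.7575e-14


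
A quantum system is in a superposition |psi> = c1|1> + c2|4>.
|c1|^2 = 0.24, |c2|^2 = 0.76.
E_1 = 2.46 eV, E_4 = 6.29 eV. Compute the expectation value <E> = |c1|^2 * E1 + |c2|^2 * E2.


<E> = |c1|^2 * E1 + |c2|^2 * E2
= 0.24 * 2.46 + 0.76 * 6.29
= 0.5904 + 4.7804
= 5.3708 eV

5.3708


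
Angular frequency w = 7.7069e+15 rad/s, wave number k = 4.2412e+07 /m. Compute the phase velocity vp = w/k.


vp = w / k
= 7.7069e+15 / 4.2412e+07
= 1.8172e+08 m/s

1.8172e+08


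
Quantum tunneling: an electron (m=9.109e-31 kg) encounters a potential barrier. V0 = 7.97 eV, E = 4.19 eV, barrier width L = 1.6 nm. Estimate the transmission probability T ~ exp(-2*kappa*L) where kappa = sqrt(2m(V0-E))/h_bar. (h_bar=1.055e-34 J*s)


V0 - E = 3.78 eV = 6.0556e-19 J
kappa = sqrt(2 * m * (V0-E)) / h_bar
= sqrt(2 * 9.109e-31 * 6.0556e-19) / 1.055e-34
= 9.9558e+09 /m
2*kappa*L = 2 * 9.9558e+09 * 1.6e-9
= 31.8585
T = exp(-31.8585) = 1.458945e-14

1.458945e-14


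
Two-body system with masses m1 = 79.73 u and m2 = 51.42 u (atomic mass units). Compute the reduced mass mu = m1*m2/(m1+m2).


mu = m1 * m2 / (m1 + m2)
= 79.73 * 51.42 / (79.73 + 51.42)
= 4099.7166 / 131.15
= 31.2598 u

31.2598


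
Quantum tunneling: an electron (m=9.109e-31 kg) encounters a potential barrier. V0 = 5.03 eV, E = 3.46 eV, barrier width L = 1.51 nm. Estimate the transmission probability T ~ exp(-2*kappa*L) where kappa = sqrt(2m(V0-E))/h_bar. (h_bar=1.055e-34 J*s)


V0 - E = 1.57 eV = 2.5151e-19 J
kappa = sqrt(2 * m * (V0-E)) / h_bar
= sqrt(2 * 9.109e-31 * 2.5151e-19) / 1.055e-34
= 6.4162e+09 /m
2*kappa*L = 2 * 6.4162e+09 * 1.51e-9
= 19.377
T = exp(-19.377) = 3.843155e-09

3.843155e-09


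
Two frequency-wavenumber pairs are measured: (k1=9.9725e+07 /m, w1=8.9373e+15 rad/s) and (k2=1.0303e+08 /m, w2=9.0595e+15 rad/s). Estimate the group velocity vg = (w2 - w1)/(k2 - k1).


vg = (w2 - w1) / (k2 - k1)
= (9.0595e+15 - 8.9373e+15) / (1.0303e+08 - 9.9725e+07)
= 1.2220e+14 / 3.3050e+06
= 3.6974e+07 m/s

3.6974e+07


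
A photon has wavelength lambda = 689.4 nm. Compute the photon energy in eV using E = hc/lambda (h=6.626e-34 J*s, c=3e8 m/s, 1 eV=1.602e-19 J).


E = hc / lambda
= (6.626e-34)(3e8) / (689.4e-9)
= 1.9878e-25 / 6.8940e-07
= 2.8834e-19 J
Converting to eV: 2.8834e-19 / 1.602e-19
= 1.7999 eV

1.7999


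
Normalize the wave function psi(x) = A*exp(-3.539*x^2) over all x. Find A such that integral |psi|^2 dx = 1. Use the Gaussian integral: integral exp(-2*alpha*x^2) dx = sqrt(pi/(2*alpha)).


integral |psi|^2 dx = A^2 * sqrt(pi/(2*alpha)) = 1
A^2 = sqrt(2*alpha/pi)
= sqrt(2 * 3.539 / pi)
= 1.500999
A = sqrt(1.500999)
= 1.2252

1.2252


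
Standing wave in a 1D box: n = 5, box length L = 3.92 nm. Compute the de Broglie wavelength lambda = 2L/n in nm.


lambda = 2L / n
= 2 * 3.92 / 5
= 7.84 / 5
= 1.568 nm

1.568


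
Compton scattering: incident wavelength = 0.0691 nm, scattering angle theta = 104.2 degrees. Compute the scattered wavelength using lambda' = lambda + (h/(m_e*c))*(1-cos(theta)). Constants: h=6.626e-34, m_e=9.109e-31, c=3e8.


Compton wavelength: h/(m_e*c) = 2.4247e-12 m
d_lambda = 2.4247e-12 * (1 - cos(104.2 deg))
= 2.4247e-12 * 1.245307
= 3.0195e-12 m = 0.00302 nm
lambda' = 0.0691 + 0.00302
= 0.07212 nm

0.07212


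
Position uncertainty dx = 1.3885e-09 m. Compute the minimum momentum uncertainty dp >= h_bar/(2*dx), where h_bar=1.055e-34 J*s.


dp = h_bar / (2 * dx)
= 1.055e-34 / (2 * 1.3885e-09)
= 1.055e-34 / 2.7770e-09
= 3.7991e-26 kg*m/s

3.7991e-26


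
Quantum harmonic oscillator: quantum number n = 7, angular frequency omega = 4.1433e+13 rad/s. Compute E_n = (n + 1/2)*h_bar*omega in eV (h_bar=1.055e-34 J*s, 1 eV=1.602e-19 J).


E = (n + 1/2) * h_bar * omega
= (7 + 0.5) * 1.055e-34 * 4.1433e+13
= 7.5 * 4.3712e-21
= 3.2784e-20 J
= 0.2046 eV

0.2046


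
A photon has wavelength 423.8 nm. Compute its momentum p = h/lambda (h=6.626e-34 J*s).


p = h / lambda
= 6.626e-34 / (423.8e-9)
= 6.626e-34 / 4.2380e-07
= 1.5635e-27 kg*m/s

1.5635e-27


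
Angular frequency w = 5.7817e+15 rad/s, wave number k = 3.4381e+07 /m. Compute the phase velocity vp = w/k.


vp = w / k
= 5.7817e+15 / 3.4381e+07
= 1.6817e+08 m/s

1.6817e+08


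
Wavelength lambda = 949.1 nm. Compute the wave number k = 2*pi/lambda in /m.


k = 2 * pi / lambda
= 6.2832 / (949.1e-9)
= 6.2832 / 9.4910e-07
= 6.6202e+06 /m

6.6202e+06


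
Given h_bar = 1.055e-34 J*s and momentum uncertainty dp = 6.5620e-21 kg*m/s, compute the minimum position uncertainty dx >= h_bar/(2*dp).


dx = h_bar / (2 * dp)
= 1.055e-34 / (2 * 6.5620e-21)
= 1.055e-34 / 1.3124e-20
= 8.0387e-15 m

8.0387e-15


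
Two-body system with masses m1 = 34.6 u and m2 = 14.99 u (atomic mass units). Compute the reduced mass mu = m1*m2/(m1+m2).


mu = m1 * m2 / (m1 + m2)
= 34.6 * 14.99 / (34.6 + 14.99)
= 518.654 / 49.59
= 10.4588 u

10.4588


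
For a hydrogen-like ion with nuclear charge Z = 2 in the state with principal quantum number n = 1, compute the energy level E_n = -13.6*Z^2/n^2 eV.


E_n = -13.6 * Z^2 / n^2
= -13.6 * 2^2 / 1^2
= -13.6 * 4 / 1
= -54.4 eV

-54.4


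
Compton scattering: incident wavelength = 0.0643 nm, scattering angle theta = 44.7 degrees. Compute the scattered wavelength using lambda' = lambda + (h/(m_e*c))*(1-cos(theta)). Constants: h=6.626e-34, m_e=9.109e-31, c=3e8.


Compton wavelength: h/(m_e*c) = 2.4247e-12 m
d_lambda = 2.4247e-12 * (1 - cos(44.7 deg))
= 2.4247e-12 * 0.289201
= 7.0123e-13 m = 0.000701 nm
lambda' = 0.0643 + 0.000701
= 0.065001 nm

0.065001


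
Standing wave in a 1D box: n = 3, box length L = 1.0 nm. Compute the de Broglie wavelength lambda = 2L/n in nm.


lambda = 2L / n
= 2 * 1.0 / 3
= 2.0 / 3
= 0.6667 nm

0.6667


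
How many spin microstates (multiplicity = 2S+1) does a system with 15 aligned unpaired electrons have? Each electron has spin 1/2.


Total spin S = N * (1/2) = 15 * 0.5 = 7.5
Spin multiplicity = 2S + 1
= 2 * 7.5 + 1
= 16

16


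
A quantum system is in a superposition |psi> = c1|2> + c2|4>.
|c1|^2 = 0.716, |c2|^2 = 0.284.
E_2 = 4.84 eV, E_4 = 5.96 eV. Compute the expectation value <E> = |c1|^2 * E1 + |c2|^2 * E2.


<E> = |c1|^2 * E1 + |c2|^2 * E2
= 0.716 * 4.84 + 0.284 * 5.96
= 3.4654 + 1.6926
= 5.1581 eV

5.1581


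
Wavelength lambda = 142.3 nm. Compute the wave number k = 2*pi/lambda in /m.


k = 2 * pi / lambda
= 6.2832 / (142.3e-9)
= 6.2832 / 1.4230e-07
= 4.4154e+07 /m

4.4154e+07


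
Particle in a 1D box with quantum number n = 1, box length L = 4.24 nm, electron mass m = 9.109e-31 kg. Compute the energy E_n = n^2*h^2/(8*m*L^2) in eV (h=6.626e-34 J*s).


E = n^2 * h^2 / (8 * m * L^2)
= 1^2 * (6.626e-34)^2 / (8 * 9.109e-31 * (4.24e-9)^2)
= 1 * 4.3904e-67 / (8 * 9.109e-31 * 1.7978e-17)
= 3.3513e-21 J
= 0.0209 eV

0.0209


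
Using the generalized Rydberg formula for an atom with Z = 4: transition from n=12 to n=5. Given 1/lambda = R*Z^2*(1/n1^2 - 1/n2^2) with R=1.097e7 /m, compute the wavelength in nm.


1/lambda = R * Z^2 * (1/n1^2 - 1/n2^2)
= 1.097e7 * 4^2 * (1/5^2 - 1/12^2)
= 1.097e7 * 16 * (0.04 - 0.006944)
= 5.8019e+06 /m
lambda = 1 / 5.8019e+06
= 172.357 nm

172.357


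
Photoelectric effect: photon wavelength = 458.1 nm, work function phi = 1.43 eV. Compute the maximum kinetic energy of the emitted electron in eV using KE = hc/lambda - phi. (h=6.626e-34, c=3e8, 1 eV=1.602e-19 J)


E_photon = hc / lambda
= (6.626e-34)(3e8) / (458.1e-9)
= 4.3392e-19 J
= 2.7086 eV
KE = E_photon - phi
= 2.7086 - 1.43
= 1.2786 eV

1.2786


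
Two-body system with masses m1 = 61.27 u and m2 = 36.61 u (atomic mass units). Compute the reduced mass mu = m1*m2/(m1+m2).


mu = m1 * m2 / (m1 + m2)
= 61.27 * 36.61 / (61.27 + 36.61)
= 2243.0947 / 97.88
= 22.9168 u

22.9168


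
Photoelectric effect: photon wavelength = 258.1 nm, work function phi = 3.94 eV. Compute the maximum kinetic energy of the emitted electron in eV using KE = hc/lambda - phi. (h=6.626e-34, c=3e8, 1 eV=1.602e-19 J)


E_photon = hc / lambda
= (6.626e-34)(3e8) / (258.1e-9)
= 7.7017e-19 J
= 4.8075 eV
KE = E_photon - phi
= 4.8075 - 3.94
= 0.8675 eV

0.8675


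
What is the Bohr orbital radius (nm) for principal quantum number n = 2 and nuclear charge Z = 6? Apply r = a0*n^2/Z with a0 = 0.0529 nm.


r = a0 * n^2 / Z
= 0.0529 * 2^2 / 6
= 0.0529 * 4 / 6
= 0.0353 nm

0.0353


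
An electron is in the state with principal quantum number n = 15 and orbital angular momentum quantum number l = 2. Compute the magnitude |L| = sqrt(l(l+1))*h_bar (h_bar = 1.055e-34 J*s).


L = sqrt(l*(l+1)) * h_bar
= sqrt(2 * 3) * 1.055e-34
= sqrt(6) * 1.055e-34
= 2.4495 * 1.055e-34
= 2.5842e-34 J*s

2.5842e-34


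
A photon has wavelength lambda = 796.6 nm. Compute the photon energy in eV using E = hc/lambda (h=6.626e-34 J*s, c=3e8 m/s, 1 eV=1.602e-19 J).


E = hc / lambda
= (6.626e-34)(3e8) / (796.6e-9)
= 1.9878e-25 / 7.9660e-07
= 2.4954e-19 J
Converting to eV: 2.4954e-19 / 1.602e-19
= 1.5576 eV

1.5576


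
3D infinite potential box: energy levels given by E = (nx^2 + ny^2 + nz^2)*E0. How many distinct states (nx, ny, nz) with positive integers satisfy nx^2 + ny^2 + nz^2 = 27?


Enumerate all (nx, ny, nz) with nx^2 + ny^2 + nz^2 = 27:
(1,1,5)
(1,5,1)
(3,3,3)
(5,1,1)
Total degeneracy = 4

4


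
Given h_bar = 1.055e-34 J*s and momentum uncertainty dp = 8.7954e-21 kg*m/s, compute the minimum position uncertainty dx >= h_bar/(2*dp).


dx = h_bar / (2 * dp)
= 1.055e-34 / (2 * 8.7954e-21)
= 1.055e-34 / 1.7591e-20
= 5.9975e-15 m

5.9975e-15


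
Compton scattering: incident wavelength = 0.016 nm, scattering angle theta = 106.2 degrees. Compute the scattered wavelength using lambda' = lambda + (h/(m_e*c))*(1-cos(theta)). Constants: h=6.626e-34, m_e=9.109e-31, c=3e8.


Compton wavelength: h/(m_e*c) = 2.4247e-12 m
d_lambda = 2.4247e-12 * (1 - cos(106.2 deg))
= 2.4247e-12 * 1.278991
= 3.1012e-12 m = 0.003101 nm
lambda' = 0.016 + 0.003101
= 0.019101 nm

0.019101


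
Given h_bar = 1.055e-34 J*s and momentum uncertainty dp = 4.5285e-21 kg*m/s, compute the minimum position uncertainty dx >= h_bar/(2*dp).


dx = h_bar / (2 * dp)
= 1.055e-34 / (2 * 4.5285e-21)
= 1.055e-34 / 9.0570e-21
= 1.1648e-14 m

1.1648e-14


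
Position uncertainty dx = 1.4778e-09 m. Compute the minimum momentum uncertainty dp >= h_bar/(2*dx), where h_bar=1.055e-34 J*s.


dp = h_bar / (2 * dx)
= 1.055e-34 / (2 * 1.4778e-09)
= 1.055e-34 / 2.9556e-09
= 3.5695e-26 kg*m/s

3.5695e-26


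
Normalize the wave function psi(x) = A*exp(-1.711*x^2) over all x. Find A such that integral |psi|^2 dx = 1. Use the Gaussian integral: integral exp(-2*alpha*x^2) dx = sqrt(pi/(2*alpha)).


integral |psi|^2 dx = A^2 * sqrt(pi/(2*alpha)) = 1
A^2 = sqrt(2*alpha/pi)
= sqrt(2 * 1.711 / pi)
= 1.043674
A = sqrt(1.043674)
= 1.0216

1.0216


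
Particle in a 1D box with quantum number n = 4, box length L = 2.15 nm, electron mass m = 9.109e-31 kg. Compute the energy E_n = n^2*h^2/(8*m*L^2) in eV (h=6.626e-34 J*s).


E = n^2 * h^2 / (8 * m * L^2)
= 4^2 * (6.626e-34)^2 / (8 * 9.109e-31 * (2.15e-9)^2)
= 16 * 4.3904e-67 / (8 * 9.109e-31 * 4.6225e-18)
= 2.0854e-19 J
= 1.3017 eV

1.3017


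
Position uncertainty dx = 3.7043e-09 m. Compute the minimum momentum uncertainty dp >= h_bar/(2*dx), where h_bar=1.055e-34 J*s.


dp = h_bar / (2 * dx)
= 1.055e-34 / (2 * 3.7043e-09)
= 1.055e-34 / 7.4086e-09
= 1.4240e-26 kg*m/s

1.4240e-26


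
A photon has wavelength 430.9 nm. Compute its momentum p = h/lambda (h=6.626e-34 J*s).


p = h / lambda
= 6.626e-34 / (430.9e-9)
= 6.626e-34 / 4.3090e-07
= 1.5377e-27 kg*m/s

1.5377e-27


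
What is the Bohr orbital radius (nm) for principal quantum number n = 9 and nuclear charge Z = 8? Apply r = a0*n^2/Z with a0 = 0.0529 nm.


r = a0 * n^2 / Z
= 0.0529 * 9^2 / 8
= 0.0529 * 81 / 8
= 0.5356 nm

0.5356


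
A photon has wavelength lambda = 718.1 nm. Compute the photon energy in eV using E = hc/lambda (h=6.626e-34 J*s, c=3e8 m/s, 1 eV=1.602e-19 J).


E = hc / lambda
= (6.626e-34)(3e8) / (718.1e-9)
= 1.9878e-25 / 7.1810e-07
= 2.7681e-19 J
Converting to eV: 2.7681e-19 / 1.602e-19
= 1.7279 eV

1.7279


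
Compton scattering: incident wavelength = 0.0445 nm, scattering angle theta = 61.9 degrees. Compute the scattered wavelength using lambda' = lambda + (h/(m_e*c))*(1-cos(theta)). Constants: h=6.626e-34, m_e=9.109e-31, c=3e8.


Compton wavelength: h/(m_e*c) = 2.4247e-12 m
d_lambda = 2.4247e-12 * (1 - cos(61.9 deg))
= 2.4247e-12 * 0.528988
= 1.2826e-12 m = 0.001283 nm
lambda' = 0.0445 + 0.001283
= 0.045783 nm

0.045783


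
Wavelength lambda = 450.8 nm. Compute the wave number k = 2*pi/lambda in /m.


k = 2 * pi / lambda
= 6.2832 / (450.8e-9)
= 6.2832 / 4.5080e-07
= 1.3938e+07 /m

1.3938e+07


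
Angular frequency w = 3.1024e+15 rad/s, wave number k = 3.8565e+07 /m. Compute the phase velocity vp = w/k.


vp = w / k
= 3.1024e+15 / 3.8565e+07
= 8.0446e+07 m/s

8.0446e+07


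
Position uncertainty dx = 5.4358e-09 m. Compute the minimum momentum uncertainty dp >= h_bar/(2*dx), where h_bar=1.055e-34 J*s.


dp = h_bar / (2 * dx)
= 1.055e-34 / (2 * 5.4358e-09)
= 1.055e-34 / 1.0872e-08
= 9.7042e-27 kg*m/s

9.7042e-27


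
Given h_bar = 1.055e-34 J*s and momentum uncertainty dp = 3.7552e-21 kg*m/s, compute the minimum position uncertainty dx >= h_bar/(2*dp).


dx = h_bar / (2 * dp)
= 1.055e-34 / (2 * 3.7552e-21)
= 1.055e-34 / 7.5104e-21
= 1.4047e-14 m

1.4047e-14


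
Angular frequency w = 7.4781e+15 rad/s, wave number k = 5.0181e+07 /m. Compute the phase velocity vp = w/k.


vp = w / k
= 7.4781e+15 / 5.0181e+07
= 1.4902e+08 m/s

1.4902e+08


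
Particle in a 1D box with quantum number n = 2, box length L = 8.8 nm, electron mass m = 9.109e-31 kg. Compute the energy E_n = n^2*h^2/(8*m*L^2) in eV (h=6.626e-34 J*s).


E = n^2 * h^2 / (8 * m * L^2)
= 2^2 * (6.626e-34)^2 / (8 * 9.109e-31 * (8.8e-9)^2)
= 4 * 4.3904e-67 / (8 * 9.109e-31 * 7.7440e-17)
= 3.1120e-21 J
= 0.0194 eV

0.0194


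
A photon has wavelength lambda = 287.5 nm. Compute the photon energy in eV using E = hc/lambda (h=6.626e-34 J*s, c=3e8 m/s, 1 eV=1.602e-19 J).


E = hc / lambda
= (6.626e-34)(3e8) / (287.5e-9)
= 1.9878e-25 / 2.8750e-07
= 6.9141e-19 J
Converting to eV: 6.9141e-19 / 1.602e-19
= 4.3159 eV

4.3159


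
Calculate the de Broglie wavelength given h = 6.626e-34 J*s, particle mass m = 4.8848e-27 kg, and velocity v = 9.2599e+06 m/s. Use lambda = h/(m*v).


lambda = h / (m * v)
= 6.626e-34 / (4.8848e-27 * 9.2599e+06)
= 6.626e-34 / 4.5233e-20
= 1.4649e-14 m

1.4649e-14


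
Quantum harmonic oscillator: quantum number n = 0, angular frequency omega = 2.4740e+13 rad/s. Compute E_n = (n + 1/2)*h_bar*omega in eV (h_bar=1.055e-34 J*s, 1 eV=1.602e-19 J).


E = (n + 1/2) * h_bar * omega
= (0 + 0.5) * 1.055e-34 * 2.4740e+13
= 0.5 * 2.6101e-21
= 1.3050e-21 J
= 0.0081 eV

0.0081


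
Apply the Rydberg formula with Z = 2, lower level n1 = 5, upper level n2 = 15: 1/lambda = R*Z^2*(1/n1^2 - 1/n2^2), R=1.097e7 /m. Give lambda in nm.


1/lambda = R * Z^2 * (1/n1^2 - 1/n2^2)
= 1.097e7 * 2^2 * (1/5^2 - 1/15^2)
= 1.097e7 * 4 * (0.04 - 0.004444)
= 1.5602e+06 /m
lambda = 1 / 1.5602e+06
= 640.9526 nm

640.9526


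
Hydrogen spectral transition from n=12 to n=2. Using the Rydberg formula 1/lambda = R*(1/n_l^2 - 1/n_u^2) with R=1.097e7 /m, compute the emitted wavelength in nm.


1/lambda = R * (1/n_l^2 - 1/n_u^2)
= 1.097e7 * (1/2^2 - 1/12^2)
= 1.097e7 * (0.25 - 0.006944)
= 1.097e7 * 0.243056
= 2.6663e+06 /m
lambda = 1 / 2.6663e+06 = 375.0488 nm

375.0488


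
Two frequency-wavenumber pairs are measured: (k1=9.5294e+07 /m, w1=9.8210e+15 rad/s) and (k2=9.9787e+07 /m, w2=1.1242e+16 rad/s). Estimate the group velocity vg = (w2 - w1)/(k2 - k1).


vg = (w2 - w1) / (k2 - k1)
= (1.1242e+16 - 9.8210e+15) / (9.9787e+07 - 9.5294e+07)
= 1.4210e+15 / 4.4930e+06
= 3.1627e+08 m/s

3.1627e+08


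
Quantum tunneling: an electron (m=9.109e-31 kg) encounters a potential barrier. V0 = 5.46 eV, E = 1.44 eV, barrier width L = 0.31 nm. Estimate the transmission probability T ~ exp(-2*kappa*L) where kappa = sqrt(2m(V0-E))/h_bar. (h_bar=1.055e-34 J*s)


V0 - E = 4.02 eV = 6.4400e-19 J
kappa = sqrt(2 * m * (V0-E)) / h_bar
= sqrt(2 * 9.109e-31 * 6.4400e-19) / 1.055e-34
= 1.0267e+10 /m
2*kappa*L = 2 * 1.0267e+10 * 0.31e-9
= 6.3655
T = exp(-6.3655) = 1.719848e-03

1.719848e-03


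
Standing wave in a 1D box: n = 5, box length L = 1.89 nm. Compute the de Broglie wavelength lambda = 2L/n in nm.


lambda = 2L / n
= 2 * 1.89 / 5
= 3.78 / 5
= 0.756 nm

0.756


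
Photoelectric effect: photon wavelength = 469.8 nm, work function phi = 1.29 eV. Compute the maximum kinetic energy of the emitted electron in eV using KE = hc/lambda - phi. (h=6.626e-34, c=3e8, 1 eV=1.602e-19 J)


E_photon = hc / lambda
= (6.626e-34)(3e8) / (469.8e-9)
= 4.2312e-19 J
= 2.6412 eV
KE = E_photon - phi
= 2.6412 - 1.29
= 1.3512 eV

1.3512


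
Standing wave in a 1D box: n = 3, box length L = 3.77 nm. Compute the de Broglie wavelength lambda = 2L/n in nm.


lambda = 2L / n
= 2 * 3.77 / 3
= 7.54 / 3
= 2.5133 nm

2.5133


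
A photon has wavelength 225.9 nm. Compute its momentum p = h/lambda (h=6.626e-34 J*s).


p = h / lambda
= 6.626e-34 / (225.9e-9)
= 6.626e-34 / 2.2590e-07
= 2.9332e-27 kg*m/s

2.9332e-27


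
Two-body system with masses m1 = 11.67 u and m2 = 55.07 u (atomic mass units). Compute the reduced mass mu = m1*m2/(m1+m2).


mu = m1 * m2 / (m1 + m2)
= 11.67 * 55.07 / (11.67 + 55.07)
= 642.6669 / 66.74
= 9.6294 u

9.6294


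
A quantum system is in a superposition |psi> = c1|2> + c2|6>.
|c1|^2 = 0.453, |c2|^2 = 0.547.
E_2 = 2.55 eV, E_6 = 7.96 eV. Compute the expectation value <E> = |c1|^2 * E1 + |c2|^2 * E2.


<E> = |c1|^2 * E1 + |c2|^2 * E2
= 0.453 * 2.55 + 0.547 * 7.96
= 1.1551 + 4.3541
= 5.5093 eV

5.5093


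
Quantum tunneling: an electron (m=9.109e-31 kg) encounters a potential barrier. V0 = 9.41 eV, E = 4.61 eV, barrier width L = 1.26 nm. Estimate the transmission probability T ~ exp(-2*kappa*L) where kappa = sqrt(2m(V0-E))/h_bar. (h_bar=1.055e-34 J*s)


V0 - E = 4.8 eV = 7.6896e-19 J
kappa = sqrt(2 * m * (V0-E)) / h_bar
= sqrt(2 * 9.109e-31 * 7.6896e-19) / 1.055e-34
= 1.1219e+10 /m
2*kappa*L = 2 * 1.1219e+10 * 1.26e-9
= 28.2716
T = exp(-28.2716) = 5.269901e-13

5.269901e-13


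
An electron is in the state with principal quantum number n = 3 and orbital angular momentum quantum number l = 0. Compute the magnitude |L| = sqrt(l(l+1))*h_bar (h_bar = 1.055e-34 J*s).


L = sqrt(l*(l+1)) * h_bar
= sqrt(0 * 1) * 1.055e-34
= sqrt(0) * 1.055e-34
= 0.0 * 1.055e-34
= 0.0000e+00 J*s

0.0000e+00


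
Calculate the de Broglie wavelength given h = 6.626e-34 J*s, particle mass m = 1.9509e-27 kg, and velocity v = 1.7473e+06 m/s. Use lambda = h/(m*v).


lambda = h / (m * v)
= 6.626e-34 / (1.9509e-27 * 1.7473e+06)
= 6.626e-34 / 3.4088e-21
= 1.9438e-13 m

1.9438e-13


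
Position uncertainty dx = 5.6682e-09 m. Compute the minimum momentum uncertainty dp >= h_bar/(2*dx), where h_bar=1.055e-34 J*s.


dp = h_bar / (2 * dx)
= 1.055e-34 / (2 * 5.6682e-09)
= 1.055e-34 / 1.1336e-08
= 9.3063e-27 kg*m/s

9.3063e-27


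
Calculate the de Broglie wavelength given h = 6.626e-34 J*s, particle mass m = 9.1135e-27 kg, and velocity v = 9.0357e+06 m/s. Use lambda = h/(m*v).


lambda = h / (m * v)
= 6.626e-34 / (9.1135e-27 * 9.0357e+06)
= 6.626e-34 / 8.2347e-20
= 8.0465e-15 m

8.0465e-15


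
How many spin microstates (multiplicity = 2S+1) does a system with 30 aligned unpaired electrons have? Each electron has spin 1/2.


Total spin S = N * (1/2) = 30 * 0.5 = 15.0
Spin multiplicity = 2S + 1
= 2 * 15.0 + 1
= 31

31


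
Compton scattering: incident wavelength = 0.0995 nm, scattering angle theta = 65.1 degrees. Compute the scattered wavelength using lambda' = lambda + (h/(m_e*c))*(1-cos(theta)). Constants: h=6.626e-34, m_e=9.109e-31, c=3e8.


Compton wavelength: h/(m_e*c) = 2.4247e-12 m
d_lambda = 2.4247e-12 * (1 - cos(65.1 deg))
= 2.4247e-12 * 0.578964
= 1.4038e-12 m = 0.001404 nm
lambda' = 0.0995 + 0.001404
= 0.100904 nm

0.100904


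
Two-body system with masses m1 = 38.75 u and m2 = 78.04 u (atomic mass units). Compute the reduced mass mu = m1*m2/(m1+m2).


mu = m1 * m2 / (m1 + m2)
= 38.75 * 78.04 / (38.75 + 78.04)
= 3024.05 / 116.79
= 25.8931 u

25.8931


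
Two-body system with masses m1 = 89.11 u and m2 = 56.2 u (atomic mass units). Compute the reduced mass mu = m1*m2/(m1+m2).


mu = m1 * m2 / (m1 + m2)
= 89.11 * 56.2 / (89.11 + 56.2)
= 5007.982 / 145.31
= 34.4641 u

34.4641


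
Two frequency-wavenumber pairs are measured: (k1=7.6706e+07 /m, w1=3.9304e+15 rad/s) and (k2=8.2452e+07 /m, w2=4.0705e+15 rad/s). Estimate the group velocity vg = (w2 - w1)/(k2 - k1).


vg = (w2 - w1) / (k2 - k1)
= (4.0705e+15 - 3.9304e+15) / (8.2452e+07 - 7.6706e+07)
= 1.4010e+14 / 5.7460e+06
= 2.4382e+07 m/s

2.4382e+07


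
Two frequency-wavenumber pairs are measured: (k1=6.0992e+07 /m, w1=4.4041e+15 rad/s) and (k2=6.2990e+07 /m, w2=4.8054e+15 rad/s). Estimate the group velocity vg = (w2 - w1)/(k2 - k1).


vg = (w2 - w1) / (k2 - k1)
= (4.8054e+15 - 4.4041e+15) / (6.2990e+07 - 6.0992e+07)
= 4.0130e+14 / 1.9980e+06
= 2.0085e+08 m/s

2.0085e+08
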